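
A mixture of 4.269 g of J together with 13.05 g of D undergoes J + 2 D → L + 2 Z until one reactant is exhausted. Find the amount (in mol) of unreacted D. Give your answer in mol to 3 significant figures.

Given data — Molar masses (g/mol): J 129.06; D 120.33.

n(J) = 4.269 / 129.06 = 0.03308 mol
n(D) = 13.05 / 120.33 = 0.1085 mol
n/ν → J: 0.03308, D: 0.05425; J is limiting.
D consumed = (2/1) × 0.03308 = 0.06616 mol
D remaining = 0.1085 − 0.06616 = 0.04234 mol

0.0423 mol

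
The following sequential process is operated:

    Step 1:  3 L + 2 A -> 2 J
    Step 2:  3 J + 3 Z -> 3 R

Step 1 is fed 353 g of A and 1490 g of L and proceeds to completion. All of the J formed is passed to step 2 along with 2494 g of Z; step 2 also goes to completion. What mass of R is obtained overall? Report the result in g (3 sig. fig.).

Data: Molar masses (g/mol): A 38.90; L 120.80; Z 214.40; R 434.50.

Step 1:
n(A) = 353.0 / 38.90 = 9.075 mol
n(L) = 1490 / 120.80 = 12.33 mol
n/ν for A = 9.075/2 = 4.538
n/ν for L = 12.33/3 = 4.110
Smallest n/ν is L → limiting reagent.
n(J) produced = (2/3) × 12.33 = 8.220 mol
Step 2:
n(J) available = 8.220 mol
n(Z) = 2494 / 214.40 = 11.63 mol
n/ν for J = 8.220/3 = 2.740
n/ν for Z = 11.63/3 = 3.877
Smallest n/ν is J → limiting reagent.
n(R) = (3/3) × 8.220 = 8.220 mol
mass = 8.220 × 434.50 = 3572 g

3570 g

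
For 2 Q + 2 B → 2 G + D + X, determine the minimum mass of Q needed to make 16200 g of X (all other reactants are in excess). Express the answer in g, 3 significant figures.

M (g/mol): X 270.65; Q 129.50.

n(X) = 16200 / 270.65 = 59.86 mol
n(Q) = (2/1) × 59.86 = 119.7 mol
mass = 119.7 × 129.50 = 15500 g

15500 g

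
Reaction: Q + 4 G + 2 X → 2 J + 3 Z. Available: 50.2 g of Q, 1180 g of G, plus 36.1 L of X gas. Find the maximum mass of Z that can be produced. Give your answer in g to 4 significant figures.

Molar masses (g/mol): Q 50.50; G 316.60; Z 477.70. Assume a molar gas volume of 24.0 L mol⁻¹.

1078 g

n(Q) = 50.20 / 50.50 = 0.9941 mol
n(G) = 1180 / 316.60 = 3.727 mol
n(X) = 36.10 / 24.0 = 1.504 mol
n/ν for Q = 0.9941/1 = 0.9941
n/ν for G = 3.727/4 = 0.9318
n/ν for X = 1.504/2 = 0.7520
Smallest n/ν is X → limiting reagent.
n(Z) = (3/2) × 1.504 = 2.256 mol
mass = 2.256 × 477.70 = 1078 g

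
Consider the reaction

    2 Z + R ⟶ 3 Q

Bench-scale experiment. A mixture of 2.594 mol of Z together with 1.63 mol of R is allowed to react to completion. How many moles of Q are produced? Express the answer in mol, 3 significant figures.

n(Z) = 2.594 mol
n(R) = 1.630 mol
n/ν for Z = 2.594/2 = 1.297
n/ν for R = 1.630/1 = 1.630
Smallest n/ν is Z → limiting reagent.
n(Q) = (3/2) × 2.594 = 3.891 mol

3.89 mol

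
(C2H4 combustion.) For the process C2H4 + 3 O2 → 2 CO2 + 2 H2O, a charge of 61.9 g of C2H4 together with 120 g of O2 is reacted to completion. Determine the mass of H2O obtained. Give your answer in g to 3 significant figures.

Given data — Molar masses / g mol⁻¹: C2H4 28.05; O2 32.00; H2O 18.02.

45.1 g

n(C2H4) = 61.90 / 28.05 = 2.207 mol
n(O2) = 120.0 / 32.00 = 3.750 mol
n/ν for C2H4 = 2.207/1 = 2.207
n/ν for O2 = 3.750/3 = 1.250
Smallest n/ν is O2 → limiting reagent.
n(H2O) = (2/3) × 3.750 = 2.500 mol
mass = 2.500 × 18.02 = 45.05 g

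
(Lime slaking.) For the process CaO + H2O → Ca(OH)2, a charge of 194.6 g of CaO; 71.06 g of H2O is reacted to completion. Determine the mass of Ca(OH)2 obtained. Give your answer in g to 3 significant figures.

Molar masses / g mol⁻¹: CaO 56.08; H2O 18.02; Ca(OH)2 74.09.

n(CaO) = 194.6 / 56.08 = 3.470 mol
n(H2O) = 71.06 / 18.02 = 3.943 mol
n/ν for CaO = 3.470/1 = 3.470
n/ν for H2O = 3.943/1 = 3.943
Smallest n/ν is CaO → limiting reagent.
n(Ca(OH)2) = (1/1) × 3.470 = 3.470 mol
mass = 3.470 × 74.09 = 257.1 g

257 g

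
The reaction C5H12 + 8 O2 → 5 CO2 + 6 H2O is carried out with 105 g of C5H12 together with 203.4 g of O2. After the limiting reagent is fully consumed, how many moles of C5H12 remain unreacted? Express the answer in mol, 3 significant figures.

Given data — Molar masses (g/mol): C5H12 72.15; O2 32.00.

n(C5H12) = 105.0 / 72.15 = 1.455 mol
n(O2) = 203.4 / 32.00 = 6.356 mol
n/ν → C5H12: 1.455, O2: 0.7945; O2 is limiting.
C5H12 consumed = (1/8) × 6.356 = 0.7945 mol
C5H12 remaining = 1.455 − 0.7945 = 0.6605 mol

0.661 mol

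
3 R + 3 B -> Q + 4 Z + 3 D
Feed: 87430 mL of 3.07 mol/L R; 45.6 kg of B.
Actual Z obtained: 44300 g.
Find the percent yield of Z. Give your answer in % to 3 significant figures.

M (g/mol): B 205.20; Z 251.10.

59.5 %

n(R) = 3.07 × 87430/1000 = 268.4 mol
n(B) = 45.60×1000 / 205.20 = 222.2 mol
n/ν for R = 268.4/3 = 89.47
n/ν for B = 222.2/3 = 74.07
Smallest n/ν is B → limiting reagent.
theoretical n(Z) = (4/3) × 222.2 = 296.3 mol → 74400 g
% yield = 44300 / 74400 × 100 = 59.54 %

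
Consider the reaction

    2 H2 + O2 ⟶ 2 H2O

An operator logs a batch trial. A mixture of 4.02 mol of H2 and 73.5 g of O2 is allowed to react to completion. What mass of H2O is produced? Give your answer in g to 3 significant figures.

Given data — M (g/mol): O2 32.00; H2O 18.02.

72.4 g

n(H2) = 4.020 mol
n(O2) = 73.50 / 32.00 = 2.297 mol
n/ν for H2 = 4.020/2 = 2.010
n/ν for O2 = 2.297/1 = 2.297
Smallest n/ν is H2 → limiting reagent.
n(H2O) = (2/2) × 4.020 = 4.020 mol
mass = 4.020 × 18.02 = 72.44 g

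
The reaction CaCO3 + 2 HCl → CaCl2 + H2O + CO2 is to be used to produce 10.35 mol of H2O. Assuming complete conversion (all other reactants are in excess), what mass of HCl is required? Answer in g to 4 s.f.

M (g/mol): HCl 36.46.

754.7 g

n(H2O) = 10.35 mol
n(HCl) = (2/1) × 10.35 = 20.70 mol
mass = 20.70 × 36.46 = 754.7 g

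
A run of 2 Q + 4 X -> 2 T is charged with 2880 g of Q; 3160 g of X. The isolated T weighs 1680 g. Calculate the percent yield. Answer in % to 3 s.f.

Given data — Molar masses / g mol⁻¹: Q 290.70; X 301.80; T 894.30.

n(Q) = 2880 / 290.70 = 9.907 mol
n(X) = 3160 / 301.80 = 10.47 mol
n/ν for Q = 9.907/2 = 4.954
n/ν for X = 10.47/4 = 2.618
Smallest n/ν is X → limiting reagent.
theoretical n(T) = (2/4) × 10.47 = 5.235 mol → 4682 g
% yield = 1680 / 4682 × 100 = 35.88 %

35.9 %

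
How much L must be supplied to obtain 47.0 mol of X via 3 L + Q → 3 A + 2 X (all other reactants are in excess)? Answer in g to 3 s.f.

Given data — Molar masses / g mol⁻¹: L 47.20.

3330 g

n(X) = 47.00 mol
n(L) = (3/2) × 47.00 = 70.50 mol
mass = 70.50 × 47.20 = 3328 g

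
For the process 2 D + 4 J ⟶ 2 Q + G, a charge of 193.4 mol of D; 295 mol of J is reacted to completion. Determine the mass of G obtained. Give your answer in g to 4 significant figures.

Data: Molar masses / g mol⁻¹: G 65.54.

4834 g

n(D) = 193.4 mol
n(J) = 295.0 mol
n/ν for D = 193.4/2 = 96.70
n/ν for J = 295.0/4 = 73.75
Smallest n/ν is J → limiting reagent.
n(G) = (1/4) × 295.0 = 73.75 mol
mass = 73.75 × 65.54 = 4834 g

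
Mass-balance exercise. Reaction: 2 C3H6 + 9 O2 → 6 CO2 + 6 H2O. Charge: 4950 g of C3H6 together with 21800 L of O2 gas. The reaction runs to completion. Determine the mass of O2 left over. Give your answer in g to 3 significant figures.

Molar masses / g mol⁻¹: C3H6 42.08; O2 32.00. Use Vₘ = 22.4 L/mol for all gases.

14200 g

n(C3H6) = 4950 / 42.08 = 117.6 mol
n(O2) = 21800 / 22.4 = 973.2 mol
n/ν → C3H6: 58.80, O2: 108.1; C3H6 is limiting.
O2 consumed = (9/2) × 117.6 = 529.2 mol
O2 remaining = 973.2 − 529.2 = 444.0 mol
mass = 444.0 × 32.00 = 14210 g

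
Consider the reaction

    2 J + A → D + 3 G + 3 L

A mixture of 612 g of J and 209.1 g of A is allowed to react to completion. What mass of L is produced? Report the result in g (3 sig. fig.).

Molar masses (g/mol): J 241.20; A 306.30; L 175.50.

359 g

n(J) = 612.0 / 241.20 = 2.537 mol
n(A) = 209.1 / 306.30 = 0.6827 mol
n/ν for J = 2.537/2 = 1.269
n/ν for A = 0.6827/1 = 0.6827
Smallest n/ν is A → limiting reagent.
n(L) = (3/1) × 0.6827 = 2.048 mol
mass = 2.048 × 175.50 = 359.4 g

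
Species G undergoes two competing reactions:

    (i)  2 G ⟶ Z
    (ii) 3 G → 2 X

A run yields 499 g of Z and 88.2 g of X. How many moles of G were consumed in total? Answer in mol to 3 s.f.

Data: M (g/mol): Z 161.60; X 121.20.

n(Z) = 499 / 161.60 = 3.088 mol
n(X) = 88.2 / 121.20 = 0.7277 mol
n(G) via (i) = (2/1)×3.088 = 6.176 mol
n(G) via (ii) = (3/2)×0.7277 = 1.092 mol
total n(G) = 6.176 + 1.092 = 7.268 mol

7.27 mol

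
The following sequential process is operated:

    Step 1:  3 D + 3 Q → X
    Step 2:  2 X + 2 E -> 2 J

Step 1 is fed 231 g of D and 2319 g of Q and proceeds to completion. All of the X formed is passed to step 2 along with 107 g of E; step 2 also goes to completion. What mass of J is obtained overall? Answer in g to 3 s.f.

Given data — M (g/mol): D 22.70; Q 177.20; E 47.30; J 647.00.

Step 1:
n(D) = 231.0 / 22.70 = 10.18 mol
n(Q) = 2319 / 177.20 = 13.09 mol
n/ν for D = 10.18/3 = 3.393
n/ν for Q = 13.09/3 = 4.363
Smallest n/ν is D → limiting reagent.
n(X) produced = (1/3) × 10.18 = 3.393 mol
Step 2:
n(X) available = 3.393 mol
n(E) = 107.0 / 47.30 = 2.262 mol
n/ν for X = 3.393/2 = 1.697
n/ν for E = 2.262/2 = 1.131
Smallest n/ν is E → limiting reagent.
n(J) = (2/2) × 2.262 = 2.262 mol
mass = 2.262 × 647.00 = 1464 g

1460 g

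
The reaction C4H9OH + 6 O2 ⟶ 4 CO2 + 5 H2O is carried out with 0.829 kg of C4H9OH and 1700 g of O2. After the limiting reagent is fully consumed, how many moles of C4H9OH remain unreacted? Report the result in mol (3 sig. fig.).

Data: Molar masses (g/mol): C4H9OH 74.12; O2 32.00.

n(C4H9OH) = 0.8290×1000 / 74.12 = 11.18 mol
n(O2) = 1700 / 32.00 = 53.13 mol
n/ν for C4H9OH = 11.18/1 = 11.18
n/ν for O2 = 53.13/6 = 8.855
Smallest n/ν is O2 → limiting reagent.
C4H9OH consumed = (1/6) × 53.13 = 8.855 mol
C4H9OH remaining = 11.18 − 8.855 = 2.325 mol

2.33 mol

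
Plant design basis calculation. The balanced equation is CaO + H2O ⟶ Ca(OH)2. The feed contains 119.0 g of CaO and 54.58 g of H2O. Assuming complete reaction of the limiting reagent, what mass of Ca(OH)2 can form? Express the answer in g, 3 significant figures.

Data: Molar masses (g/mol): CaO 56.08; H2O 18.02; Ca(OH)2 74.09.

n(CaO) = 119.0 / 56.08 = 2.122 mol
n(H2O) = 54.58 / 18.02 = 3.029 mol
n/ν for CaO = 2.122/1 = 2.122
n/ν for H2O = 3.029/1 = 3.029
Smallest n/ν is CaO → limiting reagent.
n(Ca(OH)2) = (1/1) × 2.122 = 2.122 mol
mass = 2.122 × 74.09 = 157.2 g

157 g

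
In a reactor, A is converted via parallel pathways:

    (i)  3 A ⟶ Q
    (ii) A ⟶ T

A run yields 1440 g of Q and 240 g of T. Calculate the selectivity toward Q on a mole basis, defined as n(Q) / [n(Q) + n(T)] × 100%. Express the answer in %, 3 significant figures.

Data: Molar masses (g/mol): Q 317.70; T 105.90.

66.7 %

n(Q) = 1440 / 317.70 = 4.533 mol
n(T) = 240 / 105.90 = 2.266 mol
selectivity = 4.533/(4.533+2.266) × 100 = 66.67 %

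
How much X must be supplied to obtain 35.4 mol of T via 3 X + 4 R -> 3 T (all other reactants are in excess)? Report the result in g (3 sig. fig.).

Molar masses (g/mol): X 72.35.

2560 g

n(T) = 35.40 mol
n(X) = (3/3) × 35.40 = 35.40 mol
mass = 35.40 × 72.35 = 2561 g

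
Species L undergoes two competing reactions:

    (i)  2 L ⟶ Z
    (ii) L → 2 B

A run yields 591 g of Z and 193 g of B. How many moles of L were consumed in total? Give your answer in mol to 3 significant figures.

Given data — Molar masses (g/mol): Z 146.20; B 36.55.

10.7 mol

n(Z) = 591 / 146.20 = 4.042 mol
n(B) = 193 / 36.55 = 5.280 mol
n(L) via (i) = (2/1)×4.042 = 8.084 mol
n(L) via (ii) = (1/2)×5.280 = 2.640 mol
total n(L) = 8.084 + 2.640 = 10.72 mol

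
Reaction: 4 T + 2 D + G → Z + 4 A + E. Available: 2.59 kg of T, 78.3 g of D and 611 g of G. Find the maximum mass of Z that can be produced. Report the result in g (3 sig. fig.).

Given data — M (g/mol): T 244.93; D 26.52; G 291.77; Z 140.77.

208 g

n(T) = 2.590×1000 / 244.93 = 10.57 mol
n(D) = 78.30 / 26.52 = 2.952 mol
n(G) = 611.0 / 291.77 = 2.094 mol
n/ν for T = 10.57/4 = 2.643
n/ν for D = 2.952/2 = 1.476
n/ν for G = 2.094/1 = 2.094
Smallest n/ν is D → limiting reagent.
n(Z) = (1/2) × 2.952 = 1.476 mol
mass = 1.476 × 140.77 = 207.8 g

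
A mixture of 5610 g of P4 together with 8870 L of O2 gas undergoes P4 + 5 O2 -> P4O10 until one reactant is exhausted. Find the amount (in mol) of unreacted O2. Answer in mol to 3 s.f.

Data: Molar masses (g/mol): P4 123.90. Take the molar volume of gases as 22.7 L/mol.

164 mol

n(P4) = 5610 / 123.90 = 45.28 mol
n(O2) = 8870 / 22.7 = 390.7 mol
n/ν → P4: 45.28, O2: 78.14; P4 is limiting.
O2 consumed = (5/1) × 45.28 = 226.4 mol
O2 remaining = 390.7 − 226.4 = 164.3 mol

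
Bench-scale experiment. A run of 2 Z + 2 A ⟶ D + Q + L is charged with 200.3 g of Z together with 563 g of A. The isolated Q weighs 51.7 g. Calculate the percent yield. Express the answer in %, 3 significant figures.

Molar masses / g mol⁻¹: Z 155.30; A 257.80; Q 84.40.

n(Z) = 200.3 / 155.30 = 1.290 mol
n(A) = 563.0 / 257.80 = 2.184 mol
n/ν → Z: 0.6450, A: 1.092; Z is limiting.
theoretical n(Q) = (1/2) × 1.290 = 0.6450 mol → 54.44 g
% yield = 51.7 / 54.44 × 100 = 94.97 %

95.0 %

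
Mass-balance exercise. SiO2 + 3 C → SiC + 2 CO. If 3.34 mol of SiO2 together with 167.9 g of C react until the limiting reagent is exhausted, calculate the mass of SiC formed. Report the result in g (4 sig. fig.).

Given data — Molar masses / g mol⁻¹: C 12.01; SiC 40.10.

133.9 g

n(SiO2) = 3.340 mol
n(C) = 167.9 / 12.01 = 13.98 mol
n/ν → SiO2: 3.340, C: 4.660; SiO2 is limiting.
n(SiC) = (1/1) × 3.340 = 3.340 mol
mass = 3.340 × 40.10 = 133.9 g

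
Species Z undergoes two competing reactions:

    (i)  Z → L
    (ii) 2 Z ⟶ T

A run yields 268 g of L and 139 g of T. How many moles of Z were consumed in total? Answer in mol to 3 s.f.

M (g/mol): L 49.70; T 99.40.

n(L) = 268 / 49.70 = 5.392 mol
n(T) = 139 / 99.40 = 1.398 mol
n(Z) via (i) = (1/1)×5.392 = 5.392 mol
n(Z) via (ii) = (2/1)×1.398 = 2.796 mol
total n(Z) = 5.392 + 2.796 = 8.188 mol

8.19 mol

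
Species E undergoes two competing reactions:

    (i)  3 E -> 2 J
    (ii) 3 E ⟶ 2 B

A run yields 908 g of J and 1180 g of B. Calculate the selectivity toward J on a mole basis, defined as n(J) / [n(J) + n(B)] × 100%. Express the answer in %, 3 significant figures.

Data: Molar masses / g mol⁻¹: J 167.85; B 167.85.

n(J) = 908 / 167.85 = 5.410 mol
n(B) = 1180 / 167.85 = 7.030 mol
selectivity = 5.410/(5.410+7.030) × 100 = 43.49 %

43.5 %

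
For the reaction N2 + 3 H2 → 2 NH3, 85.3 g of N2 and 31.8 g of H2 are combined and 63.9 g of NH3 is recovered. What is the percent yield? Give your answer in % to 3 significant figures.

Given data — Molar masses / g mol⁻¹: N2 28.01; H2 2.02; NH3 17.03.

n(N2) = 85.30 / 28.01 = 3.045 mol
n(H2) = 31.80 / 2.02 = 15.74 mol
n/ν → N2: 3.045, H2: 5.247; N2 is limiting.
theoretical n(NH3) = (2/1) × 3.045 = 6.090 mol → 103.7 g
% yield = 63.9 / 103.7 × 100 = 61.62 %

61.6 %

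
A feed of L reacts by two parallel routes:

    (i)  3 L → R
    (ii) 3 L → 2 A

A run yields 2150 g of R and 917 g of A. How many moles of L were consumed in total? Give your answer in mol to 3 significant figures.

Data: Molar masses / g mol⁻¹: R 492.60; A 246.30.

18.7 mol

n(R) = 2150 / 492.60 = 4.365 mol
n(A) = 917 / 246.30 = 3.723 mol
n(L) via (i) = (3/1)×4.365 = 13.10 mol
n(L) via (ii) = (3/2)×3.723 = 5.585 mol
total n(L) = 13.10 + 5.585 = 18.69 mol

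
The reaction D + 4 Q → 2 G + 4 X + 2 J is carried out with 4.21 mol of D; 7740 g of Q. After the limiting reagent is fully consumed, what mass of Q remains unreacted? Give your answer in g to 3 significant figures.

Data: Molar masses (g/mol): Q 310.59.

n(D) = 4.210 mol
n(Q) = 7740 / 310.59 = 24.92 mol
n/ν for D = 4.210/1 = 4.210
n/ν for Q = 24.92/4 = 6.230
Smallest n/ν is D → limiting reagent.
Q consumed = (4/1) × 4.210 = 16.84 mol
Q remaining = 24.92 − 16.84 = 8.080 mol
mass = 8.080 × 310.59 = 2510 g

2510 g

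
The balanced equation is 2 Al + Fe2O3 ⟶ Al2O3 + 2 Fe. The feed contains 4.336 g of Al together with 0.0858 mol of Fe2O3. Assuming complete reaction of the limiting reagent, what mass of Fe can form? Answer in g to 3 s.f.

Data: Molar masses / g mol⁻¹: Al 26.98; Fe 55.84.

n(Al) = 4.336 / 26.98 = 0.1607 mol
n(Fe2O3) = 0.08580 mol
n/ν → Al: 0.08035, Fe2O3: 0.08580; Al is limiting.
n(Fe) = (2/2) × 0.1607 = 0.1607 mol
mass = 0.1607 × 55.84 = 8.973 g

8.97 g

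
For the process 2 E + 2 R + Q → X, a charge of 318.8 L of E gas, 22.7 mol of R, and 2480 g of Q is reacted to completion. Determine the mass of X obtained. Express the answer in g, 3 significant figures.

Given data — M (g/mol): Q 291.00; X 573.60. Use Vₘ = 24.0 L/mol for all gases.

n(E) = 318.8 / 24.0 = 13.28 mol
n(R) = 22.70 mol
n(Q) = 2480 / 291.00 = 8.522 mol
n/ν → E: 6.640, R: 11.35, Q: 8.522; E is limiting.
n(X) = (1/2) × 13.28 = 6.640 mol
mass = 6.640 × 573.60 = 3809 g

3810 g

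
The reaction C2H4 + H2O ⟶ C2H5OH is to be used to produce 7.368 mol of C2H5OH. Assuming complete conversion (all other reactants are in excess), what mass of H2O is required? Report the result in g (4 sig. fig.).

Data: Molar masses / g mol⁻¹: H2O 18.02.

132.8 g

n(C2H5OH) = 7.368 mol
n(H2O) = (1/1) × 7.368 = 7.368 mol
mass = 7.368 × 18.02 = 132.8 g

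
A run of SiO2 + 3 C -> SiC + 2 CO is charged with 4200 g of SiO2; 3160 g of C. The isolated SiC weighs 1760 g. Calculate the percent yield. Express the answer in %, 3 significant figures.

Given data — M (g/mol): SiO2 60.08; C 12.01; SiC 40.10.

62.8 %

n(SiO2) = 4200 / 60.08 = 69.91 mol
n(C) = 3160 / 12.01 = 263.1 mol
n/ν for SiO2 = 69.91/1 = 69.91
n/ν for C = 263.1/3 = 87.70
Smallest n/ν is SiO2 → limiting reagent.
theoretical n(SiC) = (1/1) × 69.91 = 69.91 mol → 2803 g
% yield = 1760 / 2803 × 100 = 62.79 %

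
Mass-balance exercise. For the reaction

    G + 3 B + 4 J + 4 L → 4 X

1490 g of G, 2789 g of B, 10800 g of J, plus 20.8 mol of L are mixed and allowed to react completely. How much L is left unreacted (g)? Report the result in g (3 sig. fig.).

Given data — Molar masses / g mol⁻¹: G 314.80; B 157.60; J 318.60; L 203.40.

380 g

n(G) = 1490 / 314.80 = 4.733 mol
n(B) = 2789 / 157.60 = 17.70 mol
n(J) = 10800 / 318.60 = 33.90 mol
n(L) = 20.80 mol
n/ν for G = 4.733/1 = 4.733
n/ν for B = 17.70/3 = 5.900
n/ν for J = 33.90/4 = 8.475
n/ν for L = 20.80/4 = 5.200
Smallest n/ν is G → limiting reagent.
L consumed = (4/1) × 4.733 = 18.93 mol
L remaining = 20.80 − 18.93 = 1.870 mol
mass = 1.870 × 203.40 = 380.4 g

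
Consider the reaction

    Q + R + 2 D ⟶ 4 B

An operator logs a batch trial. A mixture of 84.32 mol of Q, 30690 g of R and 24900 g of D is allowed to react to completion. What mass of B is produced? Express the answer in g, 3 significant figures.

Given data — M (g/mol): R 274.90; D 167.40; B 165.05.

49100 g

n(Q) = 84.32 mol
n(R) = 30690 / 274.90 = 111.6 mol
n(D) = 24900 / 167.40 = 148.7 mol
n/ν → Q: 84.32, R: 111.6, D: 74.35; D is limiting.
n(B) = (4/2) × 148.7 = 297.4 mol
mass = 297.4 × 165.05 = 49090 g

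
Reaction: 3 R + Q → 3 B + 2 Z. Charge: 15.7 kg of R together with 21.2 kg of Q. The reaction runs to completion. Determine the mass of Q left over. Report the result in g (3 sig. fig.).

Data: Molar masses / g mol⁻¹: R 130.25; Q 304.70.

n(R) = 15.70×1000 / 130.25 = 120.5 mol
n(Q) = 21.20×1000 / 304.70 = 69.58 mol
n/ν for R = 120.5/3 = 40.17
n/ν for Q = 69.58/1 = 69.58
Smallest n/ν is R → limiting reagent.
Q consumed = (1/3) × 120.5 = 40.17 mol
Q remaining = 69.58 − 40.17 = 29.41 mol
mass = 29.41 × 304.70 = 8961 g

8960 g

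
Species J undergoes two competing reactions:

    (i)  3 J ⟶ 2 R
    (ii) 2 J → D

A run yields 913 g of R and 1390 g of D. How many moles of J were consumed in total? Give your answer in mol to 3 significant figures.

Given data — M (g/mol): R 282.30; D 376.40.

n(R) = 913 / 282.30 = 3.234 mol
n(D) = 1390 / 376.40 = 3.693 mol
n(J) via (i) = (3/2)×3.234 = 4.851 mol
n(J) via (ii) = (2/1)×3.693 = 7.386 mol
total n(J) = 4.851 + 7.386 = 12.24 mol

12.2 mol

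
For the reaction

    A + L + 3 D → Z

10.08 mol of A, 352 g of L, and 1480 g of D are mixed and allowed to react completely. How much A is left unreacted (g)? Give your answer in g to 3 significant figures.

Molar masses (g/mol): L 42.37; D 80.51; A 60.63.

n(A) = 10.08 mol
n(L) = 352.0 / 42.37 = 8.308 mol
n(D) = 1480 / 80.51 = 18.38 mol
n/ν → A: 10.08, L: 8.308, D: 6.127; D is limiting.
A consumed = (1/3) × 18.38 = 6.127 mol
A remaining = 10.08 − 6.127 = 3.953 mol
mass = 3.953 × 60.63 = 239.7 g

240 g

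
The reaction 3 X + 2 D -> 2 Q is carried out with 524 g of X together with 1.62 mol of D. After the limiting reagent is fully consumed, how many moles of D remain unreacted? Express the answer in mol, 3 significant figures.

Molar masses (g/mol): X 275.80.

n(X) = 524.0 / 275.80 = 1.900 mol
n(D) = 1.620 mol
n/ν for X = 1.900/3 = 0.6333
n/ν for D = 1.620/2 = 0.8100
Smallest n/ν is X → limiting reagent.
D consumed = (2/3) × 1.900 = 1.267 mol
D remaining = 1.620 − 1.267 = 0.3530 mol

0.353 mol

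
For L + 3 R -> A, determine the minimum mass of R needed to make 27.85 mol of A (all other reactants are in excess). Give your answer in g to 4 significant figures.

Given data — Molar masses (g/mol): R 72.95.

6095 g

n(A) = 27.85 mol
n(R) = (3/1) × 27.85 = 83.55 mol
mass = 83.55 × 72.95 = 6095 g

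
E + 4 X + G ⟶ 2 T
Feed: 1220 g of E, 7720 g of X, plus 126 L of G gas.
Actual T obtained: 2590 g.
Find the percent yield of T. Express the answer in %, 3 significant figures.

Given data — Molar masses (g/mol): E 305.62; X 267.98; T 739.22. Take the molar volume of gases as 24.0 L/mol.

43.9 %

n(E) = 1220 / 305.62 = 3.992 mol
n(X) = 7720 / 267.98 = 28.81 mol
n(G) = 126.0 / 24.0 = 5.250 mol
n/ν for E = 3.992/1 = 3.992
n/ν for X = 28.81/4 = 7.203
n/ν for G = 5.250/1 = 5.250
Smallest n/ν is E → limiting reagent.
theoretical n(T) = (2/1) × 3.992 = 7.984 mol → 5902 g
% yield = 2590 / 5902 × 100 = 43.88 %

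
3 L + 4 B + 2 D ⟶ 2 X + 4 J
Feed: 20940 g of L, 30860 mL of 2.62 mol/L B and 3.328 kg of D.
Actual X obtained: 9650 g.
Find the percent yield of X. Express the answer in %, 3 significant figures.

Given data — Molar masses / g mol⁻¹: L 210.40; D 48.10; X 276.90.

86.2 %

n(L) = 20940 / 210.40 = 99.52 mol
n(B) = 2.62 × 30860/1000 = 80.85 mol
n(D) = 3.328×1000 / 48.10 = 69.19 mol
n/ν → L: 33.17, B: 20.21, D: 34.60; B is limiting.
theoretical n(X) = (2/4) × 80.85 = 40.43 mol → 11200 g
% yield = 9650 / 11200 × 100 = 86.16 %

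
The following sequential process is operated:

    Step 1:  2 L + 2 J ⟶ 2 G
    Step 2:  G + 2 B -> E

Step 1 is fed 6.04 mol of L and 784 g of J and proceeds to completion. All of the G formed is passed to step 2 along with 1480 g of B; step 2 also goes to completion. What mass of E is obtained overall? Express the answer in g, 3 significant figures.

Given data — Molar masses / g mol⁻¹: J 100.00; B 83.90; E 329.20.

1990 g

Step 1:
n(L) = 6.040 mol
n(J) = 784.0 / 100.00 = 7.840 mol
n/ν for L = 6.040/2 = 3.020
n/ν for J = 7.840/2 = 3.920
Smallest n/ν is L → limiting reagent.
n(G) produced = (2/2) × 6.040 = 6.040 mol
Step 2:
n(G) available = 6.040 mol
n(B) = 1480 / 83.90 = 17.64 mol
n/ν for G = 6.040/1 = 6.040
n/ν for B = 17.64/2 = 8.820
Smallest n/ν is G → limiting reagent.
n(E) = (1/1) × 6.040 = 6.040 mol
mass = 6.040 × 329.20 = 1988 g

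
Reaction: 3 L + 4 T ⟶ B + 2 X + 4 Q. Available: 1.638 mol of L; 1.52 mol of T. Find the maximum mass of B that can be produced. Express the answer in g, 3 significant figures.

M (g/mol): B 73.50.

n(L) = 1.638 mol
n(T) = 1.520 mol
n/ν → L: 0.5460, T: 0.3800; T is limiting.
n(B) = (1/4) × 1.520 = 0.3800 mol
mass = 0.3800 × 73.50 = 27.93 g

27.9 g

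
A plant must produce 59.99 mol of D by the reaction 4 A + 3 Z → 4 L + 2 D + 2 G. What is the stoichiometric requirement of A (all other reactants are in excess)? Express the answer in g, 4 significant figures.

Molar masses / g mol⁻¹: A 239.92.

28790 g

n(D) = 59.99 mol
n(A) = (4/2) × 59.99 = 120.0 mol
mass = 120.0 × 239.92 = 28790 g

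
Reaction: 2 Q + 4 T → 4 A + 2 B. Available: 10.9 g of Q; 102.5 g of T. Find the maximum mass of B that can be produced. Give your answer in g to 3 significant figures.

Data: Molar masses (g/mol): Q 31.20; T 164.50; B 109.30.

34.1 g

n(Q) = 10.90 / 31.20 = 0.3494 mol
n(T) = 102.5 / 164.50 = 0.6231 mol
n/ν for Q = 0.3494/2 = 0.1747
n/ν for T = 0.6231/4 = 0.1558
Smallest n/ν is T → limiting reagent.
n(B) = (2/4) × 0.6231 = 0.3116 mol
mass = 0.3116 × 109.30 = 34.06 g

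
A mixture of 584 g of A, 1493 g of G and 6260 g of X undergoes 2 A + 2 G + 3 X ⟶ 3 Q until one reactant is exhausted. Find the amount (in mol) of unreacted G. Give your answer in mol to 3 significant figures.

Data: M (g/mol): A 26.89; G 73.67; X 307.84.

n(A) = 584.0 / 26.89 = 21.72 mol
n(G) = 1493 / 73.67 = 20.27 mol
n(X) = 6260 / 307.84 = 20.34 mol
n/ν → A: 10.86, G: 10.14, X: 6.780; X is limiting.
G consumed = (2/3) × 20.34 = 13.56 mol
G remaining = 20.27 − 13.56 = 6.710 mol

6.71 mol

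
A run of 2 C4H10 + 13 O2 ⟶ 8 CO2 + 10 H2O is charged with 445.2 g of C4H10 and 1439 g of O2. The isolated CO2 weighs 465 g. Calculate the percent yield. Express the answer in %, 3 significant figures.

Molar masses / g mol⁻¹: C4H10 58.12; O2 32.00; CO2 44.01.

n(C4H10) = 445.2 / 58.12 = 7.660 mol
n(O2) = 1439 / 32.00 = 44.97 mol
n/ν for C4H10 = 7.660/2 = 3.830
n/ν for O2 = 44.97/13 = 3.459
Smallest n/ν is O2 → limiting reagent.
theoretical n(CO2) = (8/13) × 44.97 = 27.67 mol → 1218 g
% yield = 465 / 1218 × 100 = 38.18 %

38.2 %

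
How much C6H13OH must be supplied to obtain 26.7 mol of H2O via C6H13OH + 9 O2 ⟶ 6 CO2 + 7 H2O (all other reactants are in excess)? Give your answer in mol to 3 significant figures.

3.81 mol

n(H2O) = 26.70 mol
n(C6H13OH) = (1/7) × 26.70 = 3.814 mol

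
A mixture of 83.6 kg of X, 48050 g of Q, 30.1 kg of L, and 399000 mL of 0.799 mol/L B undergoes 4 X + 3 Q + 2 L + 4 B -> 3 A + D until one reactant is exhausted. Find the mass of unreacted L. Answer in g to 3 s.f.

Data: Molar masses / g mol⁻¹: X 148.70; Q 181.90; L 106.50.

n(X) = 83.60×1000 / 148.70 = 562.2 mol
n(Q) = 48050 / 181.90 = 264.2 mol
n(L) = 30.10×1000 / 106.50 = 282.6 mol
n(B) = 0.799 × 399000/1000 = 318.8 mol
n/ν for X = 562.2/4 = 140.6
n/ν for Q = 264.2/3 = 88.07
n/ν for L = 282.6/2 = 141.3
n/ν for B = 318.8/4 = 79.70
Smallest n/ν is B → limiting reagent.
L consumed = (2/4) × 318.8 = 159.4 mol
L remaining = 282.6 − 159.4 = 123.2 mol
mass = 123.2 × 106.50 = 13120 g

13100 g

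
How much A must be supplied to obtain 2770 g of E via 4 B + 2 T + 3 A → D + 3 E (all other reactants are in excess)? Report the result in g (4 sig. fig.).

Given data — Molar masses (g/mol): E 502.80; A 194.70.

n(E) = 2770 / 502.80 = 5.509 mol
n(A) = (3/3) × 5.509 = 5.509 mol
mass = 5.509 × 194.70 = 1073 g

1073 g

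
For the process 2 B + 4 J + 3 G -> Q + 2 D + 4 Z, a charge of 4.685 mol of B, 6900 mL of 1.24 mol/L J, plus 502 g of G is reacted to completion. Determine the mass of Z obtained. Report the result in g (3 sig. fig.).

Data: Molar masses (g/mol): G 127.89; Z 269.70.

1410 g

n(B) = 4.685 mol
n(J) = 1.24 × 6900/1000 = 8.556 mol
n(G) = 502.0 / 127.89 = 3.925 mol
n/ν for B = 4.685/2 = 2.343
n/ν for J = 8.556/4 = 2.139
n/ν for G = 3.925/3 = 1.308
Smallest n/ν is G → limiting reagent.
n(Z) = (4/3) × 3.925 = 5.233 mol
mass = 5.233 × 269.70 = 1411 g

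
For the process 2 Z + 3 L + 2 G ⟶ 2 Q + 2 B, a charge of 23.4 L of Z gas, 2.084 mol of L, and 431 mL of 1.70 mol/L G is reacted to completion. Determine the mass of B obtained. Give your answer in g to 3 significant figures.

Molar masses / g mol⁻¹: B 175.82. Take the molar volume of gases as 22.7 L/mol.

n(Z) = 23.40 / 22.7 = 1.031 mol
n(L) = 2.084 mol
n(G) = 1.70 × 431.0/1000 = 0.7327 mol
n/ν for Z = 1.031/2 = 0.5155
n/ν for L = 2.084/3 = 0.6947
n/ν for G = 0.7327/2 = 0.3664
Smallest n/ν is G → limiting reagent.
n(B) = (2/2) × 0.7327 = 0.7327 mol
mass = 0.7327 × 175.82 = 128.8 g

129 g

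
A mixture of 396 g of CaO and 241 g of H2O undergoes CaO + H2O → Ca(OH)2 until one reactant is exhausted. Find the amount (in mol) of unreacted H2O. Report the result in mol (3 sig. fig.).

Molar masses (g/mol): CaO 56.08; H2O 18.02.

6.31 mol

n(CaO) = 396.0 / 56.08 = 7.061 mol
n(H2O) = 241.0 / 18.02 = 13.37 mol
n/ν for CaO = 7.061/1 = 7.061
n/ν for H2O = 13.37/1 = 13.37
Smallest n/ν is CaO → limiting reagent.
H2O consumed = (1/1) × 7.061 = 7.061 mol
H2O remaining = 13.37 − 7.061 = 6.309 mol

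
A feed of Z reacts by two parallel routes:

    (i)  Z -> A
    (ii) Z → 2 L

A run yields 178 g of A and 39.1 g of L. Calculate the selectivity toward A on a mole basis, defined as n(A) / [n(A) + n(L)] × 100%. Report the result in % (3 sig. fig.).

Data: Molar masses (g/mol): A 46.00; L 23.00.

n(A) = 178 / 46.00 = 3.870 mol
n(L) = 39.1 / 23.00 = 1.700 mol
selectivity = 3.870/(3.870+1.700) × 100 = 69.48 %

69.5 %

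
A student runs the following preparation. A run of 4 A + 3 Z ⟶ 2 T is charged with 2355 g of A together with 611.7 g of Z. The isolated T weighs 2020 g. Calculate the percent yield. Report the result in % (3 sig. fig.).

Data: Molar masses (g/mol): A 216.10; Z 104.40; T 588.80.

87.8 %

n(A) = 2355 / 216.10 = 10.90 mol
n(Z) = 611.7 / 104.40 = 5.859 mol
n/ν for A = 10.90/4 = 2.725
n/ν for Z = 5.859/3 = 1.953
Smallest n/ν is Z → limiting reagent.
theoretical n(T) = (2/3) × 5.859 = 3.906 mol → 2300 g
% yield = 2020 / 2300 × 100 = 87.83 %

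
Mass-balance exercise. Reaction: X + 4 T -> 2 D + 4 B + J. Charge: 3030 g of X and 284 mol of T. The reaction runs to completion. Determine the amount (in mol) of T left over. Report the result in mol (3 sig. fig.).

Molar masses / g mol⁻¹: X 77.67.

n(X) = 3030 / 77.67 = 39.01 mol
n(T) = 284.0 mol
n/ν for X = 39.01/1 = 39.01
n/ν for T = 284.0/4 = 71.00
Smallest n/ν is X → limiting reagent.
T consumed = (4/1) × 39.01 = 156.0 mol
T remaining = 284.0 − 156.0 = 128.0 mol

128 mol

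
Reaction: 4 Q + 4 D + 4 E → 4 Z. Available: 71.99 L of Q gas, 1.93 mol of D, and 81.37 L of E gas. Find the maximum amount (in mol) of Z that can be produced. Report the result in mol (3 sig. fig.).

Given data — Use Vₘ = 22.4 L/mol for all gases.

1.93 mol

n(Q) = 71.99 / 22.4 = 3.214 mol
n(D) = 1.930 mol
n(E) = 81.37 / 22.4 = 3.633 mol
n/ν for Q = 3.214/4 = 0.8035
n/ν for D = 1.930/4 = 0.4825
n/ν for E = 3.633/4 = 0.9083
Smallest n/ν is D → limiting reagent.
n(Z) = (4/4) × 1.930 = 1.930 mol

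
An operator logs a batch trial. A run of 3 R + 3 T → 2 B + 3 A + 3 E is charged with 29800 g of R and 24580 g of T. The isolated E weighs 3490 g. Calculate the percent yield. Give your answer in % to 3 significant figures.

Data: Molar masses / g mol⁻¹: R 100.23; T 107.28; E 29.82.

51.1 %

n(R) = 29800 / 100.23 = 297.3 mol
n(T) = 24580 / 107.28 = 229.1 mol
n/ν for R = 297.3/3 = 99.10
n/ν for T = 229.1/3 = 76.37
Smallest n/ν is T → limiting reagent.
theoretical n(E) = (3/3) × 229.1 = 229.1 mol → 6832 g
% yield = 3490 / 6832 × 100 = 51.08 %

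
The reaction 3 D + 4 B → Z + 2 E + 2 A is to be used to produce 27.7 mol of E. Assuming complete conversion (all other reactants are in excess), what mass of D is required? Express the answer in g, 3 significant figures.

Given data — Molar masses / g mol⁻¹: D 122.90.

n(E) = 27.70 mol
n(D) = (3/2) × 27.70 = 41.55 mol
mass = 41.55 × 122.90 = 5106 g

5110 g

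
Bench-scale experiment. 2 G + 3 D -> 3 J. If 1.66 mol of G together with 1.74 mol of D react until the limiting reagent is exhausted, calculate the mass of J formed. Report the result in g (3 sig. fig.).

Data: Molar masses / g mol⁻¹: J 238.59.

415 g

n(G) = 1.660 mol
n(D) = 1.740 mol
n/ν for G = 1.660/2 = 0.8300
n/ν for D = 1.740/3 = 0.5800
Smallest n/ν is D → limiting reagent.
n(J) = (3/3) × 1.740 = 1.740 mol
mass = 1.740 × 238.59 = 415.1 g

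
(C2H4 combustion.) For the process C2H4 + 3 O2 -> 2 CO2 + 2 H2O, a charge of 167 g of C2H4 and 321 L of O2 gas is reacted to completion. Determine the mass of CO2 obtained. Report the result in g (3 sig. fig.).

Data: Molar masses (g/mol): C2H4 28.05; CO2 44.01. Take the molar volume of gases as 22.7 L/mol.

n(C2H4) = 167.0 / 28.05 = 5.954 mol
n(O2) = 321.0 / 22.7 = 14.14 mol
n/ν → C2H4: 5.954, O2: 4.713; O2 is limiting.
n(CO2) = (2/3) × 14.14 = 9.427 mol
mass = 9.427 × 44.01 = 414.9 g

415 g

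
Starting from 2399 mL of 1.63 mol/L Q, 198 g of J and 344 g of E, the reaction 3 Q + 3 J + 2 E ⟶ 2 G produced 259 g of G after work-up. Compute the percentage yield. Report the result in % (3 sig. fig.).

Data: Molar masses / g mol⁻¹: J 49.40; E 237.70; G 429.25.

n(Q) = 1.63 × 2399/1000 = 3.910 mol
n(J) = 198.0 / 49.40 = 4.008 mol
n(E) = 344.0 / 237.70 = 1.447 mol
n/ν for Q = 3.910/3 = 1.303
n/ν for J = 4.008/3 = 1.336
n/ν for E = 1.447/2 = 0.7235
Smallest n/ν is E → limiting reagent.
theoretical n(G) = (2/2) × 1.447 = 1.447 mol → 621.1 g
% yield = 259 / 621.1 × 100 = 41.70 %

41.7 %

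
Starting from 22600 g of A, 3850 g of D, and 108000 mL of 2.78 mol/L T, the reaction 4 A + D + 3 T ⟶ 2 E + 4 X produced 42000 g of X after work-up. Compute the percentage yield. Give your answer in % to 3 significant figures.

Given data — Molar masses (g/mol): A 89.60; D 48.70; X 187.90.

n(A) = 22600 / 89.60 = 252.2 mol
n(D) = 3850 / 48.70 = 79.06 mol
n(T) = 2.78 × 108000/1000 = 300.2 mol
n/ν → A: 63.05, D: 79.06, T: 100.1; A is limiting.
theoretical n(X) = (4/4) × 252.2 = 252.2 mol → 47390 g
% yield = 42000 / 47390 × 100 = 88.63 %

88.6 %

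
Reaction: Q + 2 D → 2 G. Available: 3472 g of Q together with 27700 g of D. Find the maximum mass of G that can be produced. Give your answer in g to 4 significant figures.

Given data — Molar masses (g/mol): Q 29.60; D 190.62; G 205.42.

n(Q) = 3472 / 29.60 = 117.3 mol
n(D) = 27700 / 190.62 = 145.3 mol
n/ν → Q: 117.3, D: 72.65; D is limiting.
n(G) = (2/2) × 145.3 = 145.3 mol
mass = 145.3 × 205.42 = 29850 g

29850 g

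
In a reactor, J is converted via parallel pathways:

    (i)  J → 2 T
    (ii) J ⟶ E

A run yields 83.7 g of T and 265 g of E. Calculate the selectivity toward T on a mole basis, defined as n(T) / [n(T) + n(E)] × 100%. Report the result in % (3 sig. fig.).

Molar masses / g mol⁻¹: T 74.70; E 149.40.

38.7 %

n(T) = 83.7 / 74.70 = 1.120 mol
n(E) = 265 / 149.40 = 1.774 mol
selectivity = 1.120/(1.120+1.774) × 100 = 38.70 %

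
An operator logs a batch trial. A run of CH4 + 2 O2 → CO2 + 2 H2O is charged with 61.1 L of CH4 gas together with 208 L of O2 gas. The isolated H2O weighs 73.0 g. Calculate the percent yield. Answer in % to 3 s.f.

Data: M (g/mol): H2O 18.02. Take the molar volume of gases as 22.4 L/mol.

74.3 %

n(CH4) = 61.10 / 22.4 = 2.728 mol
n(O2) = 208.0 / 22.4 = 9.286 mol
n/ν for CH4 = 2.728/1 = 2.728
n/ν for O2 = 9.286/2 = 4.643
Smallest n/ν is CH4 → limiting reagent.
theoretical n(H2O) = (2/1) × 2.728 = 5.456 mol → 98.32 g
% yield = 73.0 / 98.32 × 100 = 74.25 %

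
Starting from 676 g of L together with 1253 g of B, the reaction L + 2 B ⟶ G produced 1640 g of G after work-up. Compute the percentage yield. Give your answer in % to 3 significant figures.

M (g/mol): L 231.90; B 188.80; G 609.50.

92.3 %

n(L) = 676.0 / 231.90 = 2.915 mol
n(B) = 1253 / 188.80 = 6.637 mol
n/ν → L: 2.915, B: 3.319; L is limiting.
theoretical n(G) = (1/1) × 2.915 = 2.915 mol → 1777 g
% yield = 1640 / 1777 × 100 = 92.29 %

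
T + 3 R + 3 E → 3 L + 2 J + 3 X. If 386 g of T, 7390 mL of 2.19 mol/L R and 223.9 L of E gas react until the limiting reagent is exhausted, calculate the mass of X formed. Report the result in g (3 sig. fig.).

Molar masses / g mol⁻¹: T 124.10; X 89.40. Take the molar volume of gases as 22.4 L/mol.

834 g

n(T) = 386.0 / 124.10 = 3.110 mol
n(R) = 2.19 × 7390/1000 = 16.18 mol
n(E) = 223.9 / 22.4 = 9.996 mol
n/ν → T: 3.110, R: 5.393, E: 3.332; T is limiting.
n(X) = (3/1) × 3.110 = 9.330 mol
mass = 9.330 × 89.40 = 834.1 g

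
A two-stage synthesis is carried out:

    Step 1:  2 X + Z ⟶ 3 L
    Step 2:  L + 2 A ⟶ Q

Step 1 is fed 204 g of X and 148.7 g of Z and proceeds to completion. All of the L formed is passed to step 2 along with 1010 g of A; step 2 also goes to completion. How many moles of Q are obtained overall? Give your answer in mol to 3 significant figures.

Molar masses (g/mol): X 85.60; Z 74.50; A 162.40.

3.11 mol

Step 1:
n(X) = 204.0 / 85.60 = 2.383 mol
n(Z) = 148.7 / 74.50 = 1.996 mol
n/ν for X = 2.383/2 = 1.192
n/ν for Z = 1.996/1 = 1.996
Smallest n/ν is X → limiting reagent.
n(L) produced = (3/2) × 2.383 = 3.575 mol
Step 2:
n(L) available = 3.575 mol
n(A) = 1010 / 162.40 = 6.219 mol
n/ν for L = 3.575/1 = 3.575
n/ν for A = 6.219/2 = 3.110
Smallest n/ν is A → limiting reagent.
n(Q) = (1/2) × 6.219 = 3.110 mol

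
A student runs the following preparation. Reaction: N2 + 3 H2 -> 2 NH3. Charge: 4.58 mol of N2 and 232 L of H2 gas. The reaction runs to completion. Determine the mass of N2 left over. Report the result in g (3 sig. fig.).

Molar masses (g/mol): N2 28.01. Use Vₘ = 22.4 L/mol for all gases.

31.6 g

n(N2) = 4.580 mol
n(H2) = 232.0 / 22.4 = 10.36 mol
n/ν for N2 = 4.580/1 = 4.580
n/ν for H2 = 10.36/3 = 3.453
Smallest n/ν is H2 → limiting reagent.
N2 consumed = (1/3) × 10.36 = 3.453 mol
N2 remaining = 4.580 − 3.453 = 1.127 mol
mass = 1.127 × 28.01 = 31.57 g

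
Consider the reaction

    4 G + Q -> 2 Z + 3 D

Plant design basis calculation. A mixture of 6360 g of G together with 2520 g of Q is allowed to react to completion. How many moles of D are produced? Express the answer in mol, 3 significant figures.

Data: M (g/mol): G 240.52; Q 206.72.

n(G) = 6360 / 240.52 = 26.44 mol
n(Q) = 2520 / 206.72 = 12.19 mol
n/ν → G: 6.610, Q: 12.19; G is limiting.
n(D) = (3/4) × 26.44 = 19.83 mol

19.8 mol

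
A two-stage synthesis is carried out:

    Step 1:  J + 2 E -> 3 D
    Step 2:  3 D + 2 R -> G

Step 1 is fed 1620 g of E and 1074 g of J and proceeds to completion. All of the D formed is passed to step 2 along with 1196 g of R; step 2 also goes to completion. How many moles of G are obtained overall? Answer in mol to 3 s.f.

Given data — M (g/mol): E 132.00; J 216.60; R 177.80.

3.36 mol

Step 1:
n(E) = 1620 / 132.00 = 12.27 mol
n(J) = 1074 / 216.60 = 4.958 mol
n/ν for E = 12.27/2 = 6.135
n/ν for J = 4.958/1 = 4.958
Smallest n/ν is J → limiting reagent.
n(D) produced = (3/1) × 4.958 = 14.87 mol
Step 2:
n(D) available = 14.87 mol
n(R) = 1196 / 177.80 = 6.727 mol
n/ν for D = 14.87/3 = 4.957
n/ν for R = 6.727/2 = 3.364
Smallest n/ν is R → limiting reagent.
n(G) = (1/2) × 6.727 = 3.364 mol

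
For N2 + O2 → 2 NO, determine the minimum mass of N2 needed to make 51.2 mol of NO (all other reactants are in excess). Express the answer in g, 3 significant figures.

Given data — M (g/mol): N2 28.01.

n(NO) = 51.20 mol
n(N2) = (1/2) × 51.20 = 25.60 mol
mass = 25.60 × 28.01 = 717.1 g

717 g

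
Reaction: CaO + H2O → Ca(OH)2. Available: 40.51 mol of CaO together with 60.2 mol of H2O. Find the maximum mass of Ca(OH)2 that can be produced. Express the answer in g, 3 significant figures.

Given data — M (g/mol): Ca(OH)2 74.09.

n(CaO) = 40.51 mol
n(H2O) = 60.20 mol
n/ν for CaO = 40.51/1 = 40.51
n/ν for H2O = 60.20/1 = 60.20
Smallest n/ν is CaO → limiting reagent.
n(Ca(OH)2) = (1/1) × 40.51 = 40.51 mol
mass = 40.51 × 74.09 = 3001 g

3000 g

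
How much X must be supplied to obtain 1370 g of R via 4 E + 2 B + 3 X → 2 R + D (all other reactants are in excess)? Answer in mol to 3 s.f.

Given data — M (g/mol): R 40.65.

n(R) = 1370 / 40.65 = 33.70 mol
n(X) = (3/2) × 33.70 = 50.55 mol

50.6 mol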